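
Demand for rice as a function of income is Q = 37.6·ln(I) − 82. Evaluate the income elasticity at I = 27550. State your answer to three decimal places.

0.124

At I = 27550: Q = 302.413.
dQ/dI = 37.6/I = 0.00136479 at this income.
η = (dQ/dI)·(I/Q) = 0.00136479 × (27550/302.413) = 0.124.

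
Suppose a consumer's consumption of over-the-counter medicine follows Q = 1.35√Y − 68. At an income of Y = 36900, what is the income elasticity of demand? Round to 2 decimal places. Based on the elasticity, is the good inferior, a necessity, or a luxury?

At Y = 36900: Q = 191.327.
dQ/dY = 1.35/(2√Y) = 0.00351391 at this income.
η = (dQ/dY)·(Y/Q) = 0.00351391 × (36900/191.327) = 0.68.
Since 0 < η < 1, the good is a necessity.

0.68 (necessity)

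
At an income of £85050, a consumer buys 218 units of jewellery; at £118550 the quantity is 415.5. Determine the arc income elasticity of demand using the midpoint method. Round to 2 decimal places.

ΔQ = 415.5 − 218 = 197.5; midpoint Q̄ = (218 + 415.5)/2 = 316.75.
ΔI = 118550 − 85050 = 33500; midpoint Ī = (85050 + 118550)/2 = 101800.
η = (ΔQ/Q̄) ÷ (ΔI/Ī) = (197.5/316.75) ÷ (33500/101800) = 1.89.

1.89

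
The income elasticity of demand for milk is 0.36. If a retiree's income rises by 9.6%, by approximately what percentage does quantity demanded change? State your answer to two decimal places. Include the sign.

%ΔQ ≈ η × %ΔI = 0.36 × 9.6% = 3.46%.

3.46%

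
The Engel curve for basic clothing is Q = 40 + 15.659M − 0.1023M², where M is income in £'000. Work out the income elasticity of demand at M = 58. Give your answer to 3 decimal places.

At M = 58: Q = 604.0848.
dQ/dM = 15.659 − 0.2046M = 3.79220.
η = (dQ/dM)·(M/Q) = 3.79220 × (58/604.0848) = 0.364.

0.364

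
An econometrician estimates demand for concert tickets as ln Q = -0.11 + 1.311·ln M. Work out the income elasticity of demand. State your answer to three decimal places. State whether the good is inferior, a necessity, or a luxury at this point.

1.311 (luxury)

In a log-linear demand, the coefficient on ln M is the income elasticity.
So η = 1.311.
η > 1 ⇒ luxury.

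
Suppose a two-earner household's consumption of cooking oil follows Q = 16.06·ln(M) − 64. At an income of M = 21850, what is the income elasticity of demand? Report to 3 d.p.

At M = 21850: Q = 96.471.
dQ/dM = 16.06/M = 0.000735011 at this income.
η = (dQ/dM)·(M/Q) = 0.000735011 × (21850/96.471) = 0.166.

0.166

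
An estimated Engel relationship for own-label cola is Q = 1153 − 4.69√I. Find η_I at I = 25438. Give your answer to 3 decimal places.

At I = 25438: Q = 404.978.
dQ/dI = -4.69/(2√I) = -0.0147028 at this income.
η = (dQ/dI)·(I/Q) = -0.0147028 × (25438/404.978) = -0.924.

-0.924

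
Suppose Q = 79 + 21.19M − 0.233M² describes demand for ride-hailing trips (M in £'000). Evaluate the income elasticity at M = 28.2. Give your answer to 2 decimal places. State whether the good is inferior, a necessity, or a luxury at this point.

0.46 (necessity)

At M = 28.2: Q = 491.2671.
dQ/dM = 21.19 − 0.466M = 8.04880.
η = (dQ/dM)·(M/Q) = 8.04880 × (28.2/491.2671) = 0.46.
0 < η < 1 ⇒ necessity.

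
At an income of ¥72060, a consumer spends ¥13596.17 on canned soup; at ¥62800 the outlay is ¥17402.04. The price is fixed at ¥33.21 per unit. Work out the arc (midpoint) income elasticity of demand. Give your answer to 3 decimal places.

With a constant price, Q₁ = 13596.17/33.21 = 409.400 and Q₂ = 17402.04/33.21 = 524.000 (equivalently, work directly with expenditure since P cancels).
Midpoint %ΔQ = (17402.04 − 13596.17)/15499.11 = 0.24555; midpoint %ΔI = (62800 − 72060)/67430 = -0.13733.
η = 0.24555 / -0.13733 = -1.788.

-1.788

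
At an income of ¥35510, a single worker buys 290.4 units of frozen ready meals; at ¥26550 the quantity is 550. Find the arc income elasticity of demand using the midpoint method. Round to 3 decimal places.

-2.140

ΔQ = 550 − 290.4 = 259.6; midpoint Q̄ = (290.4 + 550)/2 = 420.2.
ΔI = 26550 − 35510 = -8960; midpoint Ī = (35510 + 26550)/2 = 31030.
η = (ΔQ/Q̄) ÷ (ΔI/Ī) = (259.6/420.2) ÷ (-8960/31030) = -2.140.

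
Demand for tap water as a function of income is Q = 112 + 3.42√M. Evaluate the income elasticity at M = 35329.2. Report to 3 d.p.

At M = 35329.2: Q = 754.825.
dQ/dM = 3.42/(2√M) = 0.00909765 at this income.
η = (dQ/dM)·(M/Q) = 0.00909765 × (35329.2/754.825) = 0.426.

0.426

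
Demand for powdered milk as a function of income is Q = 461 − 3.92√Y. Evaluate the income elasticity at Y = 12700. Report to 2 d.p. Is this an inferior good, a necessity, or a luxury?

At Y = 12700: Q = 19.238.
dQ/dY = -3.92/(2√Y) = -0.0173922 at this income.
η = (dQ/dY)·(Y/Q) = -0.0173922 × (12700/19.238) = -11.48.
Since η < 0, the good is an inferior good.

-11.48 (inferior good)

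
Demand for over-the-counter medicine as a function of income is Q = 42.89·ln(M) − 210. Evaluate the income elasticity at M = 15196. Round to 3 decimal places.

0.211

At M = 15196: Q = 202.979.
dQ/dM = 42.89/M = 0.00282245 at this income.
η = (dQ/dM)·(M/Q) = 0.00282245 × (15196/202.979) = 0.211.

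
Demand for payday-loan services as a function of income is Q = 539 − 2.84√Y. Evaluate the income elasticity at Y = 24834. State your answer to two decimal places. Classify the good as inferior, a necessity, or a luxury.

-2.45 (inferior good)

At Y = 24834: Q = 91.450.
dQ/dY = -2.84/(2√Y) = -0.00901083 at this income.
η = (dQ/dY)·(Y/Q) = -0.00901083 × (24834/91.450) = -2.45.
Since η < 0, the good is an inferior good.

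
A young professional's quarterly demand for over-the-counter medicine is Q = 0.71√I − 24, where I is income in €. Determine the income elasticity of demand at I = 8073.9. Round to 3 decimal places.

0.802

At I = 8073.9: Q = 39.797.
dQ/dI = 0.71/(2√I) = 0.00395081 at this income.
η = (dQ/dI)·(I/Q) = 0.00395081 × (8073.9/39.797) = 0.802.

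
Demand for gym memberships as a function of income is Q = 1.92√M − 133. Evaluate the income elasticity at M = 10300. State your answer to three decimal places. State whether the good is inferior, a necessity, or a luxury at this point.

At M = 10300: Q = 61.859.
dQ/dM = 1.92/(2√M) = 0.00945916 at this income.
η = (dQ/dM)·(M/Q) = 0.00945916 × (10300/61.859) = 1.575.
Since η > 1, the good is a luxury.

1.575 (luxury)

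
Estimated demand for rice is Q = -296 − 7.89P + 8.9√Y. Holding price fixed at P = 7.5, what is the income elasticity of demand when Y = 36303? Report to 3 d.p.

0.632

At P = 7.5, Y = 36303: Q = 1340.573.
Holding P constant, ∂Q/∂Y = 8.9/(2√Y) = 0.0233555.
η_Y = (∂Q/∂Y)·(Y/Q) = 0.0233555 × (36303/1340.573) = 0.632.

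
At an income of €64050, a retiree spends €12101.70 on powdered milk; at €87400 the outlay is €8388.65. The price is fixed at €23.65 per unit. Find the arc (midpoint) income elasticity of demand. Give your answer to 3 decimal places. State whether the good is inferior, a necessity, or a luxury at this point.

-1.175 (inferior good)

With a constant price, Q₁ = 12101.70/23.65 = 511.700 and Q₂ = 8388.65/23.65 = 354.700 (equivalently, work directly with expenditure since P cancels).
Midpoint %ΔQ = (8388.65 − 12101.70)/10245.17 = -0.36242; midpoint %ΔI = (87400 − 64050)/75725 = 0.30835.
η = -0.36242 / 0.30835 = -1.175.
η < 0 ⇒ inferior good.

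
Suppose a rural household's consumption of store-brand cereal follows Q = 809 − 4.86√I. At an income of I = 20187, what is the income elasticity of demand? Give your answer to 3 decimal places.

At I = 20187: Q = 118.487.
dQ/dI = -4.86/(2√I) = -0.0171029 at this income.
η = (dQ/dI)·(I/Q) = -0.0171029 × (20187/118.487) = -2.914.

-2.914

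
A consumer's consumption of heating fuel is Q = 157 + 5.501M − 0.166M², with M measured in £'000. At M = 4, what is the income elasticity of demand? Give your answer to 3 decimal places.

At M = 4: Q = 176.3480.
dQ/dM = 5.501 − 0.332M = 4.17300.
η = (dQ/dM)·(M/Q) = 4.17300 × (4/176.3480) = 0.095.

0.095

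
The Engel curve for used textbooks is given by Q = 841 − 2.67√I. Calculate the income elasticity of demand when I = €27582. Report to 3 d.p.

At I = 27582: Q = 397.571.
dQ/dI = -2.67/(2√I) = -0.00803838 at this income.
η = (dQ/dI)·(I/Q) = -0.00803838 × (27582/397.571) = -0.558.

-0.558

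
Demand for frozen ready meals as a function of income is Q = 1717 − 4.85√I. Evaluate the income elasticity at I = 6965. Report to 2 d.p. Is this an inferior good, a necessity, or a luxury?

-0.15 (inferior good)

At I = 6965: Q = 1312.236.
dQ/dI = -4.85/(2√I) = -0.029057 at this income.
η = (dQ/dI)·(I/Q) = -0.029057 × (6965/1312.236) = -0.15.
Since η < 0, the good is an inferior good.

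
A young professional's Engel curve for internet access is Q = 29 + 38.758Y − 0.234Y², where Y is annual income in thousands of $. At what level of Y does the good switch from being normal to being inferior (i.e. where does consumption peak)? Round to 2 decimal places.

dQ/dY = 38.758 − 0.468Y.
The good is inferior where dQ/dY < 0. Setting dQ/dY = 0 gives Y = 38.758 / 0.468 = 82.82.

82.82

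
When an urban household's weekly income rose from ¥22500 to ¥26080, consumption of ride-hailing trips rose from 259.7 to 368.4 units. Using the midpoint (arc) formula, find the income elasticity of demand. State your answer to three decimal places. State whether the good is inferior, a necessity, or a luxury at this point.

ΔQ = 368.4 − 259.7 = 108.7; midpoint Q̄ = (259.7 + 368.4)/2 = 314.05.
ΔI = 26080 − 22500 = 3580; midpoint Ī = (22500 + 26080)/2 = 24290.
η = (ΔQ/Q̄) ÷ (ΔI/Ī) = (108.7/314.05) ÷ (3580/24290) = 2.348.
η > 1 ⇒ luxury.

2.348 (luxury)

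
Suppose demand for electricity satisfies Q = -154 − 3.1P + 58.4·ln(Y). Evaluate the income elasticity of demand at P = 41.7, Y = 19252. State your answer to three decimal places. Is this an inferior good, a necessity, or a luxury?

0.199 (necessity)

At P = 41.7, Y = 19252: Q = 292.868.
Holding P constant, ∂Q/∂Y = 58.4/Y = 0.00303345.
η_Y = (∂Q/∂Y)·(Y/Q) = 0.00303345 × (19252/292.868) = 0.199.
Since 0 < η < 1, this is a necessity.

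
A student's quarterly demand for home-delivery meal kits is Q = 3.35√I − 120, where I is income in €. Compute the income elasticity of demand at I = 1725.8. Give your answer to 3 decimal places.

At I = 1725.8: Q = 19.168.
dQ/dI = 3.35/(2√I) = 0.0403199 at this income.
η = (dQ/dI)·(I/Q) = 0.0403199 × (1725.8/19.168) = 3.630.

3.630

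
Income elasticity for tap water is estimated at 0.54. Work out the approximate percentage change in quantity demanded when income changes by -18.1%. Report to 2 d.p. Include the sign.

-9.77%

%ΔQ ≈ η × %ΔI = 0.54 × (-18.1%) = -9.77%.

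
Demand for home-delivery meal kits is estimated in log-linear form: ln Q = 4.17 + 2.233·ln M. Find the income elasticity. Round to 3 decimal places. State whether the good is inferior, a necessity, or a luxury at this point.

2.233 (luxury)

In a log-linear demand, the coefficient on ln M is the income elasticity.
So η = 2.233.
η > 1 ⇒ luxury.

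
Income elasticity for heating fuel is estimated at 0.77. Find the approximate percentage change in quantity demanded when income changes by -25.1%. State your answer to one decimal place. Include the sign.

-19.3%

%ΔQ ≈ η × %ΔI = 0.77 × (-25.1%) = -19.3%.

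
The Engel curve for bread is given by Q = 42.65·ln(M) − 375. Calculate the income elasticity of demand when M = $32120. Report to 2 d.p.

0.63

At M = 32120: Q = 67.589.
dQ/dM = 42.65/M = 0.00132783 at this income.
η = (dQ/dM)·(M/Q) = 0.00132783 × (32120/67.589) = 0.63.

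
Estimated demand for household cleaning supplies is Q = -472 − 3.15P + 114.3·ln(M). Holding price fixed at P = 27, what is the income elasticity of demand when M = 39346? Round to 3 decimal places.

At P = 27, M = 39346: Q = 652.261.
Holding P constant, ∂Q/∂M = 114.3/M = 0.002905.
η_M = (∂Q/∂M)·(M/Q) = 0.002905 × (39346/652.261) = 0.175.

0.175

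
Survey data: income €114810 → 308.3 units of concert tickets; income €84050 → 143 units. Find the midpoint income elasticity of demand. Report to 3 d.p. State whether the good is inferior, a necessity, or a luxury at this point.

ΔQ = 143 − 308.3 = -165.3; midpoint Q̄ = (308.3 + 143)/2 = 225.65.
ΔI = 84050 − 114810 = -30760; midpoint Ī = (114810 + 84050)/2 = 99430.
η = (ΔQ/Q̄) ÷ (ΔI/Ī) = (-165.3/225.65) ÷ (-30760/99430) = 2.368.
η > 1 ⇒ luxury.

2.368 (luxury)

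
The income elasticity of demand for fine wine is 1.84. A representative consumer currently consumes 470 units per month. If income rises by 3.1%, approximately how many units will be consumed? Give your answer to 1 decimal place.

%ΔQ ≈ η × %ΔI = 1.84 × 3.1% = 5.704%.
New Q ≈ 470 × (1 + 0.05704) = 496.8.

496.8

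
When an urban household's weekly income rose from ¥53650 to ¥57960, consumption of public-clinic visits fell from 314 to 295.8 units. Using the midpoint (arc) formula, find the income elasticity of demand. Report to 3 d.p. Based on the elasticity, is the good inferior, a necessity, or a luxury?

-0.773 (inferior good)

ΔQ = 295.8 − 314 = -18.2; midpoint Q̄ = (314 + 295.8)/2 = 304.9.
ΔI = 57960 − 53650 = 4310; midpoint Ī = (53650 + 57960)/2 = 55805.
η = (ΔQ/Q̄) ÷ (ΔI/Ī) = (-18.2/304.9) ÷ (4310/55805) = -0.773.
η < 0 ⇒ inferior good.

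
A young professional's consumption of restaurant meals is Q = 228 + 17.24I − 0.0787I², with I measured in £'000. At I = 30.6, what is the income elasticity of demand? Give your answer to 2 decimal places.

At I = 30.6: Q = 681.8525.
dQ/dI = 17.24 − 0.1574I = 12.42356.
η = (dQ/dI)·(I/Q) = 12.42356 × (30.6/681.8525) = 0.56.

0.56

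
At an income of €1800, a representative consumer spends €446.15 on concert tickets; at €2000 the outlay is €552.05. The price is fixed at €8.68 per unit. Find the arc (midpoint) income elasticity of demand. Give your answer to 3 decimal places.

2.016

With a constant price, Q₁ = 446.15/8.68 = 51.400 and Q₂ = 552.05/8.68 = 63.600 (equivalently, work directly with expenditure since P cancels).
Midpoint %ΔQ = (552.05 − 446.15)/499.10 = 0.21218; midpoint %ΔI = (2000 − 1800)/1900 = 0.10526.
η = 0.21218 / 0.10526 = 2.016.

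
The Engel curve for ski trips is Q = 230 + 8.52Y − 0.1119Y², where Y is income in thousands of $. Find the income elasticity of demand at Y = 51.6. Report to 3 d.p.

At Y = 51.6: Q = 371.6915.
dQ/dY = 8.52 − 0.2238Y = -3.02808.
η = (dQ/dY)·(Y/Q) = -3.02808 × (51.6/371.6915) = -0.420.

-0.420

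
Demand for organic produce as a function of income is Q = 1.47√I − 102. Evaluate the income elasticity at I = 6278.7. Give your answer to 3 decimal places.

At I = 6278.7: Q = 14.480.
dQ/dI = 1.47/(2√I) = 0.00927582 at this income.
η = (dQ/dI)·(I/Q) = 0.00927582 × (6278.7/14.480) = 4.022.

4.022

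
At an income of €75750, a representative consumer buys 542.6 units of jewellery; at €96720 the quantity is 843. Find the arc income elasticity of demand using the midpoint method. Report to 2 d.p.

ΔQ = 843 − 542.6 = 300.4; midpoint Q̄ = (542.6 + 843)/2 = 692.8.
ΔI = 96720 − 75750 = 20970; midpoint Ī = (75750 + 96720)/2 = 86235.
η = (ΔQ/Q̄) ÷ (ΔI/Ī) = (300.4/692.8) ÷ (20970/86235) = 1.78.

1.78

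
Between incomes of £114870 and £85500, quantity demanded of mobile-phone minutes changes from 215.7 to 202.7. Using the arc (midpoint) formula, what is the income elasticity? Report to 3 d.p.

0.212

ΔQ = 202.7 − 215.7 = -13; midpoint Q̄ = (215.7 + 202.7)/2 = 209.2.
ΔI = 85500 − 114870 = -29370; midpoint Ī = (114870 + 85500)/2 = 100185.
η = (ΔQ/Q̄) ÷ (ΔI/Ī) = (-13/209.2) ÷ (-29370/100185) = 0.212.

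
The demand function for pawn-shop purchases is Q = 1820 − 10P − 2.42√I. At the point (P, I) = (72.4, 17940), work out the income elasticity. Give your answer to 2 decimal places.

-0.21

At P = 72.4, I = 17940: Q = 771.865.
Holding P constant, ∂Q/∂I = -2.42/(2√I) = -0.00903388.
η_I = (∂Q/∂I)·(I/Q) = -0.00903388 × (17940/771.865) = -0.21.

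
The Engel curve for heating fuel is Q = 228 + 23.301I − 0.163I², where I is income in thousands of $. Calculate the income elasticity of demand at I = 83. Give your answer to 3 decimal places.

At I = 83: Q = 1039.0760.
dQ/dI = 23.301 − 0.326I = -3.75700.
η = (dQ/dI)·(I/Q) = -3.75700 × (83/1039.0760) = -0.300.

-0.300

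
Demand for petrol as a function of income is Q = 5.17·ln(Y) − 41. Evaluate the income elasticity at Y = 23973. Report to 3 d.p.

At Y = 23973: Q = 11.138.
dQ/dY = 5.17/Y = 0.000215659 at this income.
η = (dQ/dY)·(Y/Q) = 0.000215659 × (23973/11.138) = 0.464.

0.464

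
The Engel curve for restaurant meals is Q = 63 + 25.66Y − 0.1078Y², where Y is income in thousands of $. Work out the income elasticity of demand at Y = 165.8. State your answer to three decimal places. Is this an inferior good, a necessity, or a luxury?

-1.235 (inferior good)

At Y = 165.8: Q = 1354.0448.
dQ/dY = 25.66 − 0.2156Y = -10.08648.
η = (dQ/dY)·(Y/Q) = -10.08648 × (165.8/1354.0448) = -1.235.
η < 0 ⇒ inferior good.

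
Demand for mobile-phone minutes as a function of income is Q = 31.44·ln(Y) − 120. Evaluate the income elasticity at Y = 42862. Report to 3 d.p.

0.146

At Y = 42862: Q = 215.331.
dQ/dY = 31.44/Y = 0.000733517 at this income.
η = (dQ/dY)·(Y/Q) = 0.000733517 × (42862/215.331) = 0.146.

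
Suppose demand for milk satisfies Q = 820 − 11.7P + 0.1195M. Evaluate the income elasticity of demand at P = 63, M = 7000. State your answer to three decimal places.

At P = 63, M = 7000: Q = 919.400.
Holding P constant, ∂Q/∂M = 0.1195.
η_M = (∂Q/∂M)·(M/Q) = 0.1195 × (7000/919.400) = 0.910.

0.910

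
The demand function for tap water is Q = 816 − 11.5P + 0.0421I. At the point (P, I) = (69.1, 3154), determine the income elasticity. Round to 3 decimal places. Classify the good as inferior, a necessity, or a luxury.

0.861 (necessity)

At P = 69.1, I = 3154: Q = 154.133.
Holding P constant, ∂Q/∂I = 0.0421.
η_I = (∂Q/∂I)·(I/Q) = 0.0421 × (3154/154.133) = 0.861.
Since 0 < η < 1, this is a necessity.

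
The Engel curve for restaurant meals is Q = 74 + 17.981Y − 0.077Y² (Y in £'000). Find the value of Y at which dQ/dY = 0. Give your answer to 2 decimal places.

116.76

dQ/dY = 17.981 − 0.154Y.
The good is inferior where dQ/dY < 0. Setting dQ/dY = 0 gives Y = 17.981 / 0.154 = 116.76.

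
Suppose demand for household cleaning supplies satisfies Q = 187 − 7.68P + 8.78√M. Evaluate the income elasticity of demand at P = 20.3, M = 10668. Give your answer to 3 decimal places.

At P = 20.3, M = 10668: Q = 937.947.
Holding P constant, ∂Q/∂M = 8.78/(2√M) = 0.0425033.
η_M = (∂Q/∂M)·(M/Q) = 0.0425033 × (10668/937.947) = 0.483.

0.483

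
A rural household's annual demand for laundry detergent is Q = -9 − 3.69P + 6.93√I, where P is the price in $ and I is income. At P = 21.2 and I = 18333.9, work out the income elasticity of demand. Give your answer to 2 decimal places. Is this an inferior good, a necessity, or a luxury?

At P = 21.2, I = 18333.9: Q = 851.113.
Holding P constant, ∂Q/∂I = 6.93/(2√I) = 0.0255903.
η_I = (∂Q/∂I)·(I/Q) = 0.0255903 × (18333.9/851.113) = 0.55.
Since 0 < η < 1, this is a necessity.

0.55 (necessity)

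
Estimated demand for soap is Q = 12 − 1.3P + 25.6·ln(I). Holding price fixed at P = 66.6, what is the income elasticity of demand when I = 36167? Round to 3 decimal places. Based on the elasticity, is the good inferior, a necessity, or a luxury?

At P = 66.6, I = 36167: Q = 194.115.
Holding P constant, ∂Q/∂I = 25.6/I = 0.000707828.
η_I = (∂Q/∂I)·(I/Q) = 0.000707828 × (36167/194.115) = 0.132.
Since 0 < η < 1, this is a necessity.

0.132 (necessity)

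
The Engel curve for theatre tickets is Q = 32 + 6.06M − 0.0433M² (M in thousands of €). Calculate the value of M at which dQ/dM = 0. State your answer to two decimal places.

69.98

dQ/dM = 6.06 − 0.0866M.
The good is inferior where dQ/dM < 0. Setting dQ/dM = 0 gives M = 6.06 / 0.0866 = 69.98.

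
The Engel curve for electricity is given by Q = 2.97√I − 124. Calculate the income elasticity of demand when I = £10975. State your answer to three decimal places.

0.831

At I = 10975: Q = 187.142.
dQ/dI = 2.97/(2√I) = 0.014175 at this income.
η = (dQ/dI)·(I/Q) = 0.014175 × (10975/187.142) = 0.831.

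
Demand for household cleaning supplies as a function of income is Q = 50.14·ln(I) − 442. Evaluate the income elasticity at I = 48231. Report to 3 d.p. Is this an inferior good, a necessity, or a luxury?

At I = 48231: Q = 98.698.
dQ/dI = 50.14/I = 0.00103958 at this income.
η = (dQ/dI)·(I/Q) = 0.00103958 × (48231/98.698) = 0.508.
Since 0 < η < 1, the good is a necessity.

0.508 (necessity)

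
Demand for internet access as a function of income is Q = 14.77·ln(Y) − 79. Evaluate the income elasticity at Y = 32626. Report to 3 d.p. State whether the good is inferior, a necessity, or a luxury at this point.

At Y = 32626: Q = 74.503.
dQ/dY = 14.77/Y = 0.000452706 at this income.
η = (dQ/dY)·(Y/Q) = 0.000452706 × (32626/74.503) = 0.198.
Since 0 < η < 1, the good is a necessity.

0.198 (necessity)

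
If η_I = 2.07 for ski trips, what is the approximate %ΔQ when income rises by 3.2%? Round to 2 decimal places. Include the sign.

%ΔQ ≈ η × %ΔI = 2.07 × 3.2% = 6.62%.

6.62%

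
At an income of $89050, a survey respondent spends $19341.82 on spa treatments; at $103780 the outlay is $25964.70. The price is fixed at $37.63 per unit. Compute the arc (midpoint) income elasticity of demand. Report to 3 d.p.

With a constant price, Q₁ = 19341.82/37.63 = 514.000 and Q₂ = 25964.70/37.63 = 690.000 (equivalently, work directly with expenditure since P cancels).
Midpoint %ΔQ = (25964.70 − 19341.82)/22653.26 = 0.29236; midpoint %ΔI = (103780 − 89050)/96415 = 0.15278.
η = 0.29236 / 0.15278 = 1.914.

1.914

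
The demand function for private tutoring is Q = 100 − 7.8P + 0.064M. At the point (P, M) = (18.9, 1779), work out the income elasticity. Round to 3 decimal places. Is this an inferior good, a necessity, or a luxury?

1.714 (luxury)

At P = 18.9, M = 1779: Q = 66.436.
Holding P constant, ∂Q/∂M = 0.064.
η_M = (∂Q/∂M)·(M/Q) = 0.064 × (1779/66.436) = 1.714.
Since η > 1, this is a luxury.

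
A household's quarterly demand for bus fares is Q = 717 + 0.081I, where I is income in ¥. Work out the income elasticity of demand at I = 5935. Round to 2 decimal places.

0.40

At I = 5935: Q = 1197.735.
dQ/dI = 0.081.
η = (dQ/dI)·(I/Q) = 0.081 × (5935/1197.735) = 0.40.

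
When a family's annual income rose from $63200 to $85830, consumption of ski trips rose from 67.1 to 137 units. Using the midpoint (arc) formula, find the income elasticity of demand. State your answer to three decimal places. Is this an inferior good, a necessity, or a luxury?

ΔQ = 137 − 67.1 = 69.9; midpoint Q̄ = (67.1 + 137)/2 = 102.05.
ΔI = 85830 − 63200 = 22630; midpoint Ī = (63200 + 85830)/2 = 74515.
η = (ΔQ/Q̄) ÷ (ΔI/Ī) = (69.9/102.05) ÷ (22630/74515) = 2.255.
η > 1 ⇒ luxury.

2.255 (luxury)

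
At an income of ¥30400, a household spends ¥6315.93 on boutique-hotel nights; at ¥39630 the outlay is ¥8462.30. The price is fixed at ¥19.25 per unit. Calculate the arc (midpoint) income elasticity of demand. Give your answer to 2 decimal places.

1.10

With a constant price, Q₁ = 6315.93/19.25 = 328.100 and Q₂ = 8462.30/19.25 = 439.600 (equivalently, work directly with expenditure since P cancels).
Midpoint %ΔQ = (8462.30 − 6315.93)/7389.12 = 0.29048; midpoint %ΔI = (39630 − 30400)/35015 = 0.26360.
η = 0.29048 / 0.26360 = 1.10.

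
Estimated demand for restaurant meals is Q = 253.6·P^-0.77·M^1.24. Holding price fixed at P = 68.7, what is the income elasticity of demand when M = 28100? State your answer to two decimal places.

1.24

For a multiplicative demand Q = A·P^α·M^β, the income elasticity is β everywhere.
Here β = 1.24, so η = 1.24.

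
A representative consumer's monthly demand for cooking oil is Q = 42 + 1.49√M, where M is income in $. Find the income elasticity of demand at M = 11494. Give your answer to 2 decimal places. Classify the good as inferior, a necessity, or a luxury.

At M = 11494: Q = 201.743.
dQ/dM = 1.49/(2√M) = 0.00694897 at this income.
η = (dQ/dM)·(M/Q) = 0.00694897 × (11494/201.743) = 0.40.
Since 0 < η < 1, the good is a necessity.

0.40 (necessity)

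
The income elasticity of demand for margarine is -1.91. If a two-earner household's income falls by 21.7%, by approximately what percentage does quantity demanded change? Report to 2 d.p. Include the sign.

%ΔQ ≈ η × %ΔI = -1.91 × (-21.7%) = 41.45%.

41.45%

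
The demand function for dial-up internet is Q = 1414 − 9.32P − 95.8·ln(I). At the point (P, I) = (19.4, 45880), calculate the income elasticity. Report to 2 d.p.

-0.47

At P = 19.4, I = 45880: Q = 204.895.
Holding P constant, ∂Q/∂I = -95.8/I = -0.00208806.
η_I = (∂Q/∂I)·(I/Q) = -0.00208806 × (45880/204.895) = -0.47.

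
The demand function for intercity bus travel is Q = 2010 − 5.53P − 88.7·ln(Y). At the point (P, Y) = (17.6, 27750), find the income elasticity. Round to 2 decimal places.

-0.09

At P = 17.6, Y = 27750: Q = 1005.183.
Holding P constant, ∂Q/∂Y = -88.7/Y = -0.0031964.
η_Y = (∂Q/∂Y)·(Y/Q) = -0.0031964 × (27750/1005.183) = -0.09.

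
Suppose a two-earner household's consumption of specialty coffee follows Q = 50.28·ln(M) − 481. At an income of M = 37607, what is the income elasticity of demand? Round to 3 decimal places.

1.033

At M = 37607: Q = 48.697.
dQ/dM = 50.28/M = 0.00133699 at this income.
η = (dQ/dM)·(M/Q) = 0.00133699 × (37607/48.697) = 1.033.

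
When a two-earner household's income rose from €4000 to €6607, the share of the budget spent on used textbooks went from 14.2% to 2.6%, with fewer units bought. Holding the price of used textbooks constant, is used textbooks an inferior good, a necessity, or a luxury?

inferior good

Quantity demanded falls as income rises, so η < 0.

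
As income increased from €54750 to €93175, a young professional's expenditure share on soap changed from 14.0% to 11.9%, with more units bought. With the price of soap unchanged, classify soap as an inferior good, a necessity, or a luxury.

necessity

Quantity rises but the budget share falls as income rises, so 0 < η < 1.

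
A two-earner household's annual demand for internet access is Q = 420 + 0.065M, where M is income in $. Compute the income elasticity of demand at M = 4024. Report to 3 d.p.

0.384

At M = 4024: Q = 681.560.
dQ/dM = 0.065.
η = (dQ/dM)·(M/Q) = 0.065 × (4024/681.560) = 0.384.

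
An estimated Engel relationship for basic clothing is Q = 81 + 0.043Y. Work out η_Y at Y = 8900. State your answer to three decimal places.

0.825

At Y = 8900: Q = 463.700.
dQ/dY = 0.043.
η = (dQ/dY)·(Y/Q) = 0.043 × (8900/463.700) = 0.825.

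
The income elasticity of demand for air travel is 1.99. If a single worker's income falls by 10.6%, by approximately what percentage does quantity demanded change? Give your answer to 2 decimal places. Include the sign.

-21.09%

%ΔQ ≈ η × %ΔI = 1.99 × (-10.6%) = -21.09%.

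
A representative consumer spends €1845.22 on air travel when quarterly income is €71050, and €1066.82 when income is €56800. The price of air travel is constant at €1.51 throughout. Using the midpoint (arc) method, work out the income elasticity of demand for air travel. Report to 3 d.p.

2.398

With a constant price, Q₁ = 1845.22/1.51 = 1222.000 and Q₂ = 1066.82/1.51 = 706.503 (equivalently, work directly with expenditure since P cancels).
Midpoint %ΔQ = (1066.82 − 1845.22)/1456.02 = -0.53461; midpoint %ΔI = (56800 − 71050)/63925 = -0.22292.
η = -0.53461 / -0.22292 = 2.398.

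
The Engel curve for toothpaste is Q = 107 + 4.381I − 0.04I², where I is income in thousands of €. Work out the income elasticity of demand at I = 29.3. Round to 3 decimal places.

0.297

At I = 29.3: Q = 201.0237.
dQ/dI = 4.381 − 0.08I = 2.03700.
η = (dQ/dI)·(I/Q) = 2.03700 × (29.3/201.0237) = 0.297.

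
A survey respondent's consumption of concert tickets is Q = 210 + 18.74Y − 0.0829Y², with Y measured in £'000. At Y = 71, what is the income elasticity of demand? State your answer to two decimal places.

At Y = 71: Q = 1122.6411.
dQ/dY = 18.74 − 0.1658Y = 6.96820.
η = (dQ/dY)·(Y/Q) = 6.96820 × (71/1122.6411) = 0.44.

0.44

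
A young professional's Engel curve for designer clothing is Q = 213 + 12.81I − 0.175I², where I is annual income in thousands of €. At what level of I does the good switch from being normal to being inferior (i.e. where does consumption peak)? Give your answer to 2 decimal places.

36.60

dQ/dI = 12.81 − 0.35I.
The good is inferior where dQ/dI < 0. Setting dQ/dI = 0 gives I = 12.81 / 0.35 = 36.60.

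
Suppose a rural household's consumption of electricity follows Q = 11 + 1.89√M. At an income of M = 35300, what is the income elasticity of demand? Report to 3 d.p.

At M = 35300: Q = 366.099.
dQ/dM = 1.89/(2√M) = 0.00502973 at this income.
η = (dQ/dM)·(M/Q) = 0.00502973 × (35300/366.099) = 0.485.

0.485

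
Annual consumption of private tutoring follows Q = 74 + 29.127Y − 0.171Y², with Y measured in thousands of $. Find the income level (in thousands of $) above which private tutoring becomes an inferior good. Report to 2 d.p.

dQ/dY = 29.127 − 0.342Y.
The good is inferior where dQ/dY < 0. Setting dQ/dY = 0 gives Y = 29.127 / 0.342 = 85.17.

85.17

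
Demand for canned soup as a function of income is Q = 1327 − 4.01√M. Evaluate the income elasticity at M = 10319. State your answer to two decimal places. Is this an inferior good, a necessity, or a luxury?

-0.22 (inferior good)

At M = 10319: Q = 919.654.
dQ/dM = -4.01/(2√M) = -0.0197377 at this income.
η = (dQ/dM)·(M/Q) = -0.0197377 × (10319/919.654) = -0.22.
Since η < 0, the good is an inferior good.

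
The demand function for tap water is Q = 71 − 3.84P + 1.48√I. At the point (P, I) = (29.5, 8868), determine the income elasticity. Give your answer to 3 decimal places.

0.718

At P = 29.5, I = 8868: Q = 97.092.
Holding P constant, ∂Q/∂I = 1.48/(2√I) = 0.00785812.
η_I = (∂Q/∂I)·(I/Q) = 0.00785812 × (8868/97.092) = 0.718.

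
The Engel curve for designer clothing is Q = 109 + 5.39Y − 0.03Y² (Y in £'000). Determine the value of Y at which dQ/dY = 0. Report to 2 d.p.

dQ/dY = 5.39 − 0.06Y.
The good is inferior where dQ/dY < 0. Setting dQ/dY = 0 gives Y = 5.39 / 0.06 = 89.83.

89.83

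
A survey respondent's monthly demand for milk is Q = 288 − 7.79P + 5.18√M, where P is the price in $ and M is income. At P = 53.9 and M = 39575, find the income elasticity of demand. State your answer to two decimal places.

At P = 53.9, M = 39575: Q = 898.601.
Holding P constant, ∂Q/∂M = 5.18/(2√M) = 0.0130193.
η_M = (∂Q/∂M)·(M/Q) = 0.0130193 × (39575/898.601) = 0.57.

0.57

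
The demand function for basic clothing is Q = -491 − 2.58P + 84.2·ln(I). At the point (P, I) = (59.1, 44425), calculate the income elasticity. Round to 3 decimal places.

0.327

At P = 59.1, I = 44425: Q = 257.593.
Holding P constant, ∂Q/∂I = 84.2/I = 0.00189533.
η_I = (∂Q/∂I)·(I/Q) = 0.00189533 × (44425/257.593) = 0.327.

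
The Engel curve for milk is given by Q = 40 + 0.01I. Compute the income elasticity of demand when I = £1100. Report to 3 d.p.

At I = 1100: Q = 51.000.
dQ/dI = 0.01.
η = (dQ/dI)·(I/Q) = 0.01 × (1100/51.000) = 0.216.

0.216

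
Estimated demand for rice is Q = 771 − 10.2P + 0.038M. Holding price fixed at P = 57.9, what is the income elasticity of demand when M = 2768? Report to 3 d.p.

0.368

At P = 57.9, M = 2768: Q = 285.604.
Holding P constant, ∂Q/∂M = 0.038.
η_M = (∂Q/∂M)·(M/Q) = 0.038 × (2768/285.604) = 0.368.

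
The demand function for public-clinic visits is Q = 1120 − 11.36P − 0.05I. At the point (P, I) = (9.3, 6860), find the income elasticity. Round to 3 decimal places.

-0.511

At P = 9.3, I = 6860: Q = 671.352.
Holding P constant, ∂Q/∂I = −0.05.
η_I = (∂Q/∂I)·(I/Q) = -0.05 × (6860/671.352) = -0.511.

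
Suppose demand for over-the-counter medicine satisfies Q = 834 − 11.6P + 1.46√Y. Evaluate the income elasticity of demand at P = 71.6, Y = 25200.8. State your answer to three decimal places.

0.493

At P = 71.6, Y = 25200.8: Q = 235.211.
Holding P constant, ∂Q/∂Y = 1.46/(2√Y) = 0.00459849.
η_Y = (∂Q/∂Y)·(Y/Q) = 0.00459849 × (25200.8/235.211) = 0.493.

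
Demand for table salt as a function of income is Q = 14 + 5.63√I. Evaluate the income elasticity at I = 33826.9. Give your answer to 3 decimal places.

At I = 33826.9: Q = 1049.475.
dQ/dI = 5.63/(2√I) = 0.0153055 at this income.
η = (dQ/dI)·(I/Q) = 0.0153055 × (33826.9/1049.475) = 0.493.

0.493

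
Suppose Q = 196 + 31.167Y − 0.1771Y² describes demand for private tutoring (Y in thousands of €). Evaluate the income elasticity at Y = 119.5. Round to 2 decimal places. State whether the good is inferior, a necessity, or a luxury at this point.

-0.96 (inferior good)

At Y = 119.5: Q = 1391.4242.
dQ/dY = 31.167 − 0.3542Y = -11.15990.
η = (dQ/dY)·(Y/Q) = -11.15990 × (119.5/1391.4242) = -0.96.
η < 0 ⇒ inferior good.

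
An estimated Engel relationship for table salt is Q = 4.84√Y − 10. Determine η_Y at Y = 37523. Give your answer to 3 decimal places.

0.505

At Y = 37523: Q = 927.549.
dQ/dY = 4.84/(2√Y) = 0.012493 at this income.
η = (dQ/dY)·(Y/Q) = 0.012493 × (37523/927.549) = 0.505.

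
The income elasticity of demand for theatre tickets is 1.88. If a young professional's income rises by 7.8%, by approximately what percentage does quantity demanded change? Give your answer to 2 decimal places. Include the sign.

%ΔQ ≈ η × %ΔI = 1.88 × 7.8% = 14.66%.

14.66%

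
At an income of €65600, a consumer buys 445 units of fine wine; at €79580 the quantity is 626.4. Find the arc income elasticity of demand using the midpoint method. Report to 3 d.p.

ΔQ = 626.4 − 445 = 181.4; midpoint Q̄ = (445 + 626.4)/2 = 535.7.
ΔI = 79580 − 65600 = 13980; midpoint Ī = (65600 + 79580)/2 = 72590.
η = (ΔQ/Q̄) ÷ (ΔI/Ī) = (181.4/535.7) ÷ (13980/72590) = 1.758.

1.758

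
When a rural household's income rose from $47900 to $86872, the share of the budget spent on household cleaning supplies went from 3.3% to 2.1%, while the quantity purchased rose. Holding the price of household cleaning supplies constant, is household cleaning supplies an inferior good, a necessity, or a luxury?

necessity

Quantity rises but the budget share falls as income rises, so 0 < η < 1.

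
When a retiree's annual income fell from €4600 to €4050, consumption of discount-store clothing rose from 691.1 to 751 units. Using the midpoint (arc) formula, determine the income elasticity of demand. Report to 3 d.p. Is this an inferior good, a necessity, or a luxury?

ΔQ = 751 − 691.1 = 59.9; midpoint Q̄ = (691.1 + 751)/2 = 721.05.
ΔI = 4050 − 4600 = -550; midpoint Ī = (4600 + 4050)/2 = 4325.
η = (ΔQ/Q̄) ÷ (ΔI/Ī) = (59.9/721.05) ÷ (-550/4325) = -0.653.
η < 0 ⇒ inferior good.

-0.653 (inferior good)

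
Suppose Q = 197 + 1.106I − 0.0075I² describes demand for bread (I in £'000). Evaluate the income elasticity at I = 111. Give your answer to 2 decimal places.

-0.27

At I = 111: Q = 227.3585.
dQ/dI = 1.106 − 0.015I = -0.55900.
η = (dQ/dI)·(I/Q) = -0.55900 × (111/227.3585) = -0.27.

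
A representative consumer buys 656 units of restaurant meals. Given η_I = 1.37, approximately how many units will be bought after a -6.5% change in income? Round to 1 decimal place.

%ΔQ ≈ η × %ΔI = 1.37 × (-6.5%) = -8.905%.
New Q ≈ 656 × (1 − 0.08905) = 597.6.

597.6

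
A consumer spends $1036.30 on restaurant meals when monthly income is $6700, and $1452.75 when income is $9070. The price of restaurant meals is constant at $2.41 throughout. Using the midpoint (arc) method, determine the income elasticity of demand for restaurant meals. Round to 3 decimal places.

With a constant price, Q₁ = 1036.30/2.41 = 430.000 and Q₂ = 1452.75/2.41 = 602.801 (equivalently, work directly with expenditure since P cancels).
Midpoint %ΔQ = (1452.75 − 1036.30)/1244.53 = 0.33463; midpoint %ΔI = (9070 − 6700)/7885 = 0.30057.
η = 0.33463 / 0.30057 = 1.113.

1.113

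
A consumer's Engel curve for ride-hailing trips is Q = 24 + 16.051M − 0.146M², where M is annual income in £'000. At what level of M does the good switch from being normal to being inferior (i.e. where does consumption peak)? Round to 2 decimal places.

54.97

dQ/dM = 16.051 − 0.292M.
The good is inferior where dQ/dM < 0. Setting dQ/dM = 0 gives M = 16.051 / 0.292 = 54.97.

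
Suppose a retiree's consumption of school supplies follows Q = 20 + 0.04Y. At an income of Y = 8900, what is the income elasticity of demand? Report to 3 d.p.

At Y = 8900: Q = 376.000.
dQ/dY = 0.04.
η = (dQ/dY)·(Y/Q) = 0.04 × (8900/376.000) = 0.947.

0.947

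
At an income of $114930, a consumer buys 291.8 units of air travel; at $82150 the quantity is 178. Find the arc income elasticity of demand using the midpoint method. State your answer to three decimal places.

1.456

ΔQ = 178 − 291.8 = -113.8; midpoint Q̄ = (291.8 + 178)/2 = 234.9.
ΔI = 82150 − 114930 = -32780; midpoint Ī = (114930 + 82150)/2 = 98540.
η = (ΔQ/Q̄) ÷ (ΔI/Ī) = (-113.8/234.9) ÷ (-32780/98540) = 1.456.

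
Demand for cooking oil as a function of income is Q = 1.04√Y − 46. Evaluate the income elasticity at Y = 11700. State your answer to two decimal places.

0.85

At Y = 11700: Q = 66.493.
dQ/dY = 1.04/(2√Y) = 0.0048074 at this income.
η = (dQ/dY)·(Y/Q) = 0.0048074 × (11700/66.493) = 0.85.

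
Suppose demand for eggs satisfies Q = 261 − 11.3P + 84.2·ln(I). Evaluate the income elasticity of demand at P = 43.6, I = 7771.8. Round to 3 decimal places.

At P = 43.6, I = 7771.8: Q = 522.605.
Holding P constant, ∂Q/∂I = 84.2/I = 0.010834.
η_I = (∂Q/∂I)·(I/Q) = 0.010834 × (7771.8/522.605) = 0.161.

0.161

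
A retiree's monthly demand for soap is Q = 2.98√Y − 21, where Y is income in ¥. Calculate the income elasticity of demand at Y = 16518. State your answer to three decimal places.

0.529

At Y = 16518: Q = 361.997.
dQ/dY = 2.98/(2√Y) = 0.0115933 at this income.
η = (dQ/dY)·(Y/Q) = 0.0115933 × (16518/361.997) = 0.529.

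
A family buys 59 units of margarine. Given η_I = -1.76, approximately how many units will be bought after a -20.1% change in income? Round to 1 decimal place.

79.9

%ΔQ ≈ η × %ΔI = -1.76 × (-20.1%) = 35.376%.
New Q ≈ 59 × (1 + 0.35376) = 79.9.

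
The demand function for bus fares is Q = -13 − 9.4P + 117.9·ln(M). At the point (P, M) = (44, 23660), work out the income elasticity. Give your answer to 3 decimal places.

At P = 44, M = 23660: Q = 760.835.
Holding P constant, ∂Q/∂M = 117.9/M = 0.00498309.
η_M = (∂Q/∂M)·(M/Q) = 0.00498309 × (23660/760.835) = 0.155.

0.155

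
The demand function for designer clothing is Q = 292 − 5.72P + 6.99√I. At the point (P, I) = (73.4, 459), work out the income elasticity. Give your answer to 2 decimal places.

3.42

At P = 73.4, I = 459: Q = 21.908.
Holding P constant, ∂Q/∂I = 6.99/(2√I) = 0.163133.
η_I = (∂Q/∂I)·(I/Q) = 0.163133 × (459/21.908) = 3.42.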